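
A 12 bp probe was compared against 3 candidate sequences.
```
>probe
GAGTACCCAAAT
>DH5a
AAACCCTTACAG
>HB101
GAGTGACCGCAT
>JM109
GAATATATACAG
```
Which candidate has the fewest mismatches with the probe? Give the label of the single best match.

DH5a differs at 8 positions; HB101 differs at 4 positions; JM109 differs at 6 positions. The closest is HB101.

HB101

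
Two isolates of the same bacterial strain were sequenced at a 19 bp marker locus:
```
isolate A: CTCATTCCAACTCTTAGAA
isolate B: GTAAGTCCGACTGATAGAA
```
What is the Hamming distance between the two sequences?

The sequences differ at sites 1, 3, 5, 9, 13, 14 (1-based) — 6 in total.

6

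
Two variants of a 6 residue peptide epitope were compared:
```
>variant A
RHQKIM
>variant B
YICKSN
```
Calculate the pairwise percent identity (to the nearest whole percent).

17%

5 positions differ (1, 2, 3, 5, 6), so 1 of 6 match: 1/6 = 16.67%.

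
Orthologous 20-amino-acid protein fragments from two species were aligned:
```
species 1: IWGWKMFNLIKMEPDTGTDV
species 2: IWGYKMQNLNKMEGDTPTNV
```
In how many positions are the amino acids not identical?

6

Mismatches (1-based): position 4: W→Y; position 7: F→Q; position 10: I→N; position 14: P→G; position 17: G→P; position 19: D→N.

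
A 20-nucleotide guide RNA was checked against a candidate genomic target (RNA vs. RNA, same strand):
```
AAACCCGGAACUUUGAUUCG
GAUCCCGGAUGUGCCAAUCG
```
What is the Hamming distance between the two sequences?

Comparing position by position, 8 positions differ: 1 (A/G), 3 (A/U), 10 (A/U), 11 (C/G), 13 (U/G), 14 (U/C), 15 (G/C), 17 (U/A).

8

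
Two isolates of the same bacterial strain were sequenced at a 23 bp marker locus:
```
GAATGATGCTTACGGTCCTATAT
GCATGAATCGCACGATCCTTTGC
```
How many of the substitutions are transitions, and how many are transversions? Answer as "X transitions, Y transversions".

4 transitions, 5 transversions

Mismatches (1-based):
site 2: A→C (purine→pyrimidine, transversion)
site 7: T→A (pyrimidine→purine, transversion)
site 8: G→T (purine→pyrimidine, transversion)
site 10: T→G (pyrimidine→purine, transversion)
site 11: T→C (pyrimidine→pyrimidine, transition)
site 15: G→A (purine→purine, transition)
site 20: A→T (purine→pyrimidine, transversion)
site 22: A→G (purine→purine, transition)
site 23: T→C (pyrimidine→pyrimidine, transition)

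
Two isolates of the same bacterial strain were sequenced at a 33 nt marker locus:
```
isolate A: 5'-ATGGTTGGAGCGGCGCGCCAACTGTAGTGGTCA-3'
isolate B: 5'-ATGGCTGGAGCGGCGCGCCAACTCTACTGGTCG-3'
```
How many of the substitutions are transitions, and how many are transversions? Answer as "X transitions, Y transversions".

Transitions (purine↔purine or pyrimidine↔pyrimidine): 5 T→C, 33 A→G.
Transversions (purine↔pyrimidine): 24 G→C, 27 G→C.

2 transitions, 2 transversions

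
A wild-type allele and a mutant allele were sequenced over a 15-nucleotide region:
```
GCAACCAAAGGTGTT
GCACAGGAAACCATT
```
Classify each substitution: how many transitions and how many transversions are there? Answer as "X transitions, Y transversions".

Transitions (purine↔purine or pyrimidine↔pyrimidine): 7 A→G, 10 G→A, 12 T→C, 13 G→A.
Transversions (purine↔pyrimidine): 4 A→C, 5 C→A, 6 C→G, 11 G→C.

4 transitions, 4 transversions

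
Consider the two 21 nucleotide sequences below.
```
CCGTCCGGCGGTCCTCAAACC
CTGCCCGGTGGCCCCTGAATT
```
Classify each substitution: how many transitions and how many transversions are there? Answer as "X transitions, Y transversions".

Transitions (purine↔purine or pyrimidine↔pyrimidine): 2 C→T, 4 T→C, 9 C→T, 12 T→C, 15 T→C, 16 C→T, 17 A→G, 20 C→T, 21 C→T.
Transversions (purine↔pyrimidine): none.

9 transitions, 0 transversions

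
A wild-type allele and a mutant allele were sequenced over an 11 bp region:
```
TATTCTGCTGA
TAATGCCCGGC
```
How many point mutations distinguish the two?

The sequences differ at positions 3, 5, 6, 7, 9, 11 (1-based) — 6 in total.

6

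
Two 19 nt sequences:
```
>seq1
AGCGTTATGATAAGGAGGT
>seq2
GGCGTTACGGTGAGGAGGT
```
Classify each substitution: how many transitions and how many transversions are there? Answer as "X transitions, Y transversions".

Transitions (purine↔purine or pyrimidine↔pyrimidine): 1 A→G, 8 T→C, 10 A→G, 12 A→G.
Transversions (purine↔pyrimidine): none.

4 transitions, 0 transversions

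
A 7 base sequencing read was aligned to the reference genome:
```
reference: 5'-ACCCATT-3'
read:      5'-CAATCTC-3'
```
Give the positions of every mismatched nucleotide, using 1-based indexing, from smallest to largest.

1, 2, 3, 4, 5, 7

Scanning 1-based: 1: A/C; 2: C/A; 3: C/A; 4: C/T; 5: A/C; 7: T/C.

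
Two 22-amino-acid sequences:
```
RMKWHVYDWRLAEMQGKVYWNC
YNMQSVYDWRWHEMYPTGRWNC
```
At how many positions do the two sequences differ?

The sequences differ at positions 1, 2, 3, 4, 5, 11, 12, 15, 16, 17, 18, 19 (1-based) — 12 in total.

12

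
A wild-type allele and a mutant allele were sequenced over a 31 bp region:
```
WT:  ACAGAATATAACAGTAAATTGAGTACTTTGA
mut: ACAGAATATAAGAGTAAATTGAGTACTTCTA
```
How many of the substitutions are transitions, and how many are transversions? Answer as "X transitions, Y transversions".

1 transition, 2 transversions

Mismatches (1-based):
position 12: C→G (pyrimidine→purine, transversion)
position 29: T→C (pyrimidine→pyrimidine, transition)
position 30: G→T (purine→pyrimidine, transversion)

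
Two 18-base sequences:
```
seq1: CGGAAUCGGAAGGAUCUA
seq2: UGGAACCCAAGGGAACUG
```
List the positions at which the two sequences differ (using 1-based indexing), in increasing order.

1, 6, 8, 9, 11, 15, 18

Differences at position 1 (C→U), position 6 (U→C), position 8 (G→C), position 9 (G→A), position 11 (A→G), position 15 (U→A), position 18 (A→G).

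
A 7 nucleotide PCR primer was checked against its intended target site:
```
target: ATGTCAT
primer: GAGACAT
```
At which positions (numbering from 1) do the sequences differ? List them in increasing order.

1, 2, 4

Scanning 1-based: 1: A/G; 2: T/A; 4: T/A.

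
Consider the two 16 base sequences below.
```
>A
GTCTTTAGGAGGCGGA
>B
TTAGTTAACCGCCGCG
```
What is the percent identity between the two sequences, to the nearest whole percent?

44%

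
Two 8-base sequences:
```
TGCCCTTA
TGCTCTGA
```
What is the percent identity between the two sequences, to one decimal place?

2 positions differ (4, 7), so 6 of 8 match: 6/8 = 75%.

75.0%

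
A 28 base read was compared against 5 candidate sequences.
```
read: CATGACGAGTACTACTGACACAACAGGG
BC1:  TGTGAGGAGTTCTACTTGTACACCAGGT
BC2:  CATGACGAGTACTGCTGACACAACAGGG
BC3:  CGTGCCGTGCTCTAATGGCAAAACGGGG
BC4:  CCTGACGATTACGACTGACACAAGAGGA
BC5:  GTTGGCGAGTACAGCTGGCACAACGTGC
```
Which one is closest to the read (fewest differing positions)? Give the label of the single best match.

Hamming distances to read — BC1: 9; BC2: 1; BC3: 9; BC4: 5; BC5: 9.
Smallest is BC2 with 1 mismatch.

BC2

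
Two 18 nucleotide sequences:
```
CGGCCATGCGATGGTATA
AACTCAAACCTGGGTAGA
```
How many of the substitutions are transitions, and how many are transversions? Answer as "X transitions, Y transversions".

3 transitions, 7 transversions

Transitions (purine↔purine or pyrimidine↔pyrimidine): 2 G→A, 4 C→T, 8 G→A.
Transversions (purine↔pyrimidine): 1 C→A, 3 G→C, 7 T→A, 10 G→C, 11 A→T, 12 T→G, 17 T→G.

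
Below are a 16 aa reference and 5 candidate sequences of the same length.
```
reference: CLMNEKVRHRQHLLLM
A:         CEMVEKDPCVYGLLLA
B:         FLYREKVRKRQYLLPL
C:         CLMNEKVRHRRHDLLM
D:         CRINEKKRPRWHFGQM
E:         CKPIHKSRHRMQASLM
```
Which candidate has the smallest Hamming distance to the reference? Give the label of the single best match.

A differs at 9 residues; B differs at 7 residues; C differs at 2 residues; D differs at 8 residues; E differs at 9 residues. The closest is C.

C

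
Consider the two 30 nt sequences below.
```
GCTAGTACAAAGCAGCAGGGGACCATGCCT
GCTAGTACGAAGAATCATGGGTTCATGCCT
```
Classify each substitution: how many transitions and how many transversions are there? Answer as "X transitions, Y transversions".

Transitions (purine↔purine or pyrimidine↔pyrimidine): 9 A→G, 23 C→T.
Transversions (purine↔pyrimidine): 13 C→A, 15 G→T, 18 G→T, 22 A→T.

2 transitions, 4 transversions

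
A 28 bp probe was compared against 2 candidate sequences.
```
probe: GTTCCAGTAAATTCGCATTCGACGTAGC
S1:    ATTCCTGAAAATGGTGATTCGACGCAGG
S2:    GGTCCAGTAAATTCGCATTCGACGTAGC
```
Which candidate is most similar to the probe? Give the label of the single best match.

S2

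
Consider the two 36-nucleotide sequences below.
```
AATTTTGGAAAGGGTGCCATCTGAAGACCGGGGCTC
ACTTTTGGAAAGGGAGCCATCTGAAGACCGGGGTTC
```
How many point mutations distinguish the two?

3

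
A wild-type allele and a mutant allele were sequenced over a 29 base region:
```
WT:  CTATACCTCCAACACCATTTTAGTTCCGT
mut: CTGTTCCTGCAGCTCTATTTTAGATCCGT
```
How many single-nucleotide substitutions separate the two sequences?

7

Comparing position by position, 7 bases differ: 3 (A/G), 5 (A/T), 9 (C/G), 12 (A/G), 14 (A/T), 16 (C/T), 24 (T/A).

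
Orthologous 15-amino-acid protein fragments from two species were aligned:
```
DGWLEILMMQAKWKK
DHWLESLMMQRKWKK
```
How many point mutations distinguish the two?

3

Comparing position by position, 3 positions differ: 2 (G/H), 6 (I/S), 11 (A/R).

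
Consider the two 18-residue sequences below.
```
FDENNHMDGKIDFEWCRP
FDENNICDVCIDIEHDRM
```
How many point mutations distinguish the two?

8

Comparing position by position, 8 residues differ: 6 (H/I), 7 (M/C), 9 (G/V), 10 (K/C), 13 (F/I), 15 (W/H), 16 (C/D), 18 (P/M).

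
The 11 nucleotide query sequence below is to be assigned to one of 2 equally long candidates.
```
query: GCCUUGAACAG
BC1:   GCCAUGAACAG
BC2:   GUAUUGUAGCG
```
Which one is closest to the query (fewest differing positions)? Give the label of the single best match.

BC1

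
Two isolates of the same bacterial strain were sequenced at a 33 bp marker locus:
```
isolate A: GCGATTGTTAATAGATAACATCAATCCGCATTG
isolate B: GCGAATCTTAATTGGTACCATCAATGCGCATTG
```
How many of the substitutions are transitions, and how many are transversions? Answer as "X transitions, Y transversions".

1 transition, 5 transversions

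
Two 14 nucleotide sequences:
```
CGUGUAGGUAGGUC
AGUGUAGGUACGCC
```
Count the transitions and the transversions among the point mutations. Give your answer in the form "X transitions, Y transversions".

Mismatches (1-based):
site 1: C→A (pyrimidine→purine, transversion)
site 11: G→C (purine→pyrimidine, transversion)
site 13: U→C (pyrimidine→pyrimidine, transition)

1 transition, 2 transversions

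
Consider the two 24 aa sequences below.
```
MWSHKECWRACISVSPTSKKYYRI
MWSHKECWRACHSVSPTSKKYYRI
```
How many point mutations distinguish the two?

1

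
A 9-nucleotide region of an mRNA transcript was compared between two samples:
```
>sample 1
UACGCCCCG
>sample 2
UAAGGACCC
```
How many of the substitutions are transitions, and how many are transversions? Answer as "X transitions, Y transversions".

0 transitions, 4 transversions

Transitions (purine↔purine or pyrimidine↔pyrimidine): none.
Transversions (purine↔pyrimidine): 3 C→A, 5 C→G, 6 C→A, 9 G→C.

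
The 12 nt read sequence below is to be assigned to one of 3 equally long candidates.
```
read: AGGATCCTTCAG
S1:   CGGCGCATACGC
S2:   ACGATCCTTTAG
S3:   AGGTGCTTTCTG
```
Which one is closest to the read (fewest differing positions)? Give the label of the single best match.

S2

Hamming distances to read — S1: 7; S2: 2; S3: 4.
Smallest is S2 with 2 mismatches.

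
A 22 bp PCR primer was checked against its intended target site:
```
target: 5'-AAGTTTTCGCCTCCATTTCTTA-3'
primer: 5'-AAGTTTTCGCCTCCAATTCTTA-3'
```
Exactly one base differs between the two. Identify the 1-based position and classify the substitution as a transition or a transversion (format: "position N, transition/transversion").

Position 16 changes T→A. T is a pyrimidine and A is a purine, so this is a transversion.

position 16, transversion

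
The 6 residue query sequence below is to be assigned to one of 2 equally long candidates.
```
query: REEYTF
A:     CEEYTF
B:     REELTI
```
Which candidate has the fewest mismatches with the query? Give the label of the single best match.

A

Hamming distances to query — A: 1; B: 2.
Smallest is A with 1 mismatch.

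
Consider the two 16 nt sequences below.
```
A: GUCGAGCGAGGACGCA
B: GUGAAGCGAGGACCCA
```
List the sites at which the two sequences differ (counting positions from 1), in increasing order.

Differences at site 3 (C→G), site 4 (G→A), site 14 (G→C).

3, 4, 14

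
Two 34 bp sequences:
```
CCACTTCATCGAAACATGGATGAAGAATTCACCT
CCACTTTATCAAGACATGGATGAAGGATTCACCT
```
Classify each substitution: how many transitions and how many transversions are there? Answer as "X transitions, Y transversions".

Transitions (purine↔purine or pyrimidine↔pyrimidine): 7 C→T, 11 G→A, 13 A→G, 26 A→G.
Transversions (purine↔pyrimidine): none.

4 transitions, 0 transversions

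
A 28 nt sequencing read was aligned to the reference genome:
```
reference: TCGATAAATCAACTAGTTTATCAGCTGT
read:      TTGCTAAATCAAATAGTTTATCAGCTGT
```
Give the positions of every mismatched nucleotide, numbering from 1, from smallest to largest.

2, 4, 13

Differences at position 2 (C→T), position 4 (A→C), position 13 (C→A).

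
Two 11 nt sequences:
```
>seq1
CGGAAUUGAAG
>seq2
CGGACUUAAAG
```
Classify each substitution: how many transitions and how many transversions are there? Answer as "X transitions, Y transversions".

1 transition, 1 transversion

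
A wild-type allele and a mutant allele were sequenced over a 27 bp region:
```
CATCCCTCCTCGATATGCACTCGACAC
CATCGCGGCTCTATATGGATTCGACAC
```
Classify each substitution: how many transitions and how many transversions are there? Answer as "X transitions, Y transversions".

1 transition, 5 transversions

Transitions (purine↔purine or pyrimidine↔pyrimidine): 20 C→T.
Transversions (purine↔pyrimidine): 5 C→G, 7 T→G, 8 C→G, 12 G→T, 18 C→G.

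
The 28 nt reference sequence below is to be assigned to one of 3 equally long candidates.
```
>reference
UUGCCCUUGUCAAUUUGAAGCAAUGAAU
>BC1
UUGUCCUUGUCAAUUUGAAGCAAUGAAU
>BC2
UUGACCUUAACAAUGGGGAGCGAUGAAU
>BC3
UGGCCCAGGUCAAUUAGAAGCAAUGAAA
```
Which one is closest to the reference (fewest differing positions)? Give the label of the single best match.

BC1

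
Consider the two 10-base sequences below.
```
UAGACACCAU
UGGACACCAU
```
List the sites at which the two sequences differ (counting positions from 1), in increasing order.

2

Scanning 1-based: 2: A/G.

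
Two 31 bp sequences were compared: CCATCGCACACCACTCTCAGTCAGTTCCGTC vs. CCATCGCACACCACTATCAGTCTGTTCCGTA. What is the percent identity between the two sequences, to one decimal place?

3 positions differ (16, 23, 31), so 28 of 31 match: 28/31 = 90.32%.

90.3%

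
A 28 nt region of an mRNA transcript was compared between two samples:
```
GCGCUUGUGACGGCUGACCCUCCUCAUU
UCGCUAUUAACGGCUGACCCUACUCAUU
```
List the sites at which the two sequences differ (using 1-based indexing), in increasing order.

Scanning 1-based: 1: G/U; 6: U/A; 7: G/U; 9: G/A; 22: C/A.

1, 6, 7, 9, 22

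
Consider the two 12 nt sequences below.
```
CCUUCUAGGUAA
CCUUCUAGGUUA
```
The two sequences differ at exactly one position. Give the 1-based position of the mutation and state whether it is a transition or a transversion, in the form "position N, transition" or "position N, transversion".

The sequences differ only at position 11: A→U (purine→pyrimidine), a transversion.

position 11, transversion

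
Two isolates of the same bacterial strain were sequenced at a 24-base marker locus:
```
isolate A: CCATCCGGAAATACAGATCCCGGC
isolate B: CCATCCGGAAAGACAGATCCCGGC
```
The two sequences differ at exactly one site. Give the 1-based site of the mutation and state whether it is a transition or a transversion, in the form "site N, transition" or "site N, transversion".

The sequences differ only at site 12: T→G (pyrimidine→purine), a transversion.

site 12, transversion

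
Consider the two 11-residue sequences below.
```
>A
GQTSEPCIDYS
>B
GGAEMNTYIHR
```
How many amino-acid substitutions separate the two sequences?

10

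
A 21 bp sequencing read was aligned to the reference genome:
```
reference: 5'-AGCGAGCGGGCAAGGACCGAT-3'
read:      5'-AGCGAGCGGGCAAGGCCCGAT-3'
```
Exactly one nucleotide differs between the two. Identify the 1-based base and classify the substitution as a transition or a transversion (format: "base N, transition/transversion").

base 16, transversion

The sequences differ only at base 16: A→C (purine→pyrimidine), a transversion.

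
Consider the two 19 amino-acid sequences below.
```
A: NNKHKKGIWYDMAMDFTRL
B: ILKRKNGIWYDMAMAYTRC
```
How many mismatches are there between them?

7

Mismatches (1-based): residue 1: N→I; residue 2: N→L; residue 4: H→R; residue 6: K→N; residue 15: D→A; residue 16: F→Y; residue 19: L→C.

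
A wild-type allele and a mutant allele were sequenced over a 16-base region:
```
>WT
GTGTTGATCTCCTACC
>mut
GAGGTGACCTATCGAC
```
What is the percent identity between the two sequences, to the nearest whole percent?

8 positions differ (2, 4, 8, 11, 12, 13, 14, 15), so 8 of 16 match: 8/16 = 50%.

50%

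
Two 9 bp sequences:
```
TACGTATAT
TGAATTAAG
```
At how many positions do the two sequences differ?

6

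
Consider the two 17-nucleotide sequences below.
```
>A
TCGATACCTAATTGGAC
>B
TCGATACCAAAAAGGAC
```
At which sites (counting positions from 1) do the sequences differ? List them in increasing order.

9, 12, 13

Scanning 1-based: 9: T/A; 12: T/A; 13: T/A.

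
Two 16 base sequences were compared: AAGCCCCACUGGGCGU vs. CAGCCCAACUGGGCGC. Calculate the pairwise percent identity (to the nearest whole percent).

3 positions differ (1, 7, 16), so 13 of 16 match: 13/16 = 81.25%.

81%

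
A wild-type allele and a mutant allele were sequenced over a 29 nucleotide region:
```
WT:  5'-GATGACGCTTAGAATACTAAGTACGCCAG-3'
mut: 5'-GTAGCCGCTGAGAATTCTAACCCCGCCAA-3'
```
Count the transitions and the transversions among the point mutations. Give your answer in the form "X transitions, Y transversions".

2 transitions, 7 transversions

Mismatches (1-based):
base 2: A→T (purine→pyrimidine, transversion)
base 3: T→A (pyrimidine→purine, transversion)
base 5: A→C (purine→pyrimidine, transversion)
base 10: T→G (pyrimidine→purine, transversion)
base 16: A→T (purine→pyrimidine, transversion)
base 21: G→C (purine→pyrimidine, transversion)
base 22: T→C (pyrimidine→pyrimidine, transition)
base 23: A→C (purine→pyrimidine, transversion)
base 29: G→A (purine→purine, transition)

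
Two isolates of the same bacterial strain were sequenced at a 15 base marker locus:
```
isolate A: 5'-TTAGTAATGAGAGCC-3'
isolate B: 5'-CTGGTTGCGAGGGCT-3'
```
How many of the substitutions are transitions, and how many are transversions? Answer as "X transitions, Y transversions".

6 transitions, 1 transversion

Mismatches (1-based):
position 1: T→C (pyrimidine→pyrimidine, transition)
position 3: A→G (purine→purine, transition)
position 6: A→T (purine→pyrimidine, transversion)
position 7: A→G (purine→purine, transition)
position 8: T→C (pyrimidine→pyrimidine, transition)
position 12: A→G (purine→purine, transition)
position 15: C→T (pyrimidine→pyrimidine, transition)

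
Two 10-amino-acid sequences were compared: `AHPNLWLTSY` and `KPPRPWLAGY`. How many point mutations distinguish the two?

Comparing position by position, 6 positions differ: 1 (A/K), 2 (H/P), 4 (N/R), 5 (L/P), 8 (T/A), 9 (S/G).

6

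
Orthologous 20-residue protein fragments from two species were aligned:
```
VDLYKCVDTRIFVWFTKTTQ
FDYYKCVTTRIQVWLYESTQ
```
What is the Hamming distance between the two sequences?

Comparing position by position, 8 residues differ: 1 (V/F), 3 (L/Y), 8 (D/T), 12 (F/Q), 15 (F/L), 16 (T/Y), 17 (K/E), 18 (T/S).

8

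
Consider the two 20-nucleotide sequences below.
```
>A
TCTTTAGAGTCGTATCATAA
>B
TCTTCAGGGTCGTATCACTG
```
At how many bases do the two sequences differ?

Comparing position by position, 5 bases differ: 5 (T/C), 8 (A/G), 18 (T/C), 19 (A/T), 20 (A/G).

5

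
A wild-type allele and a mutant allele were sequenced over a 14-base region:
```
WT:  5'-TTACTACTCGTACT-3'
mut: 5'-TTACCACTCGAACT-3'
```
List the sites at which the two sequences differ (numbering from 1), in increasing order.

5, 11

Differences at site 5 (T→C), site 11 (T→A).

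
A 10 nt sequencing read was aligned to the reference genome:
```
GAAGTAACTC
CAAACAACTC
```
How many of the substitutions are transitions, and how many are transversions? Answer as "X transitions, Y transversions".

2 transitions, 1 transversion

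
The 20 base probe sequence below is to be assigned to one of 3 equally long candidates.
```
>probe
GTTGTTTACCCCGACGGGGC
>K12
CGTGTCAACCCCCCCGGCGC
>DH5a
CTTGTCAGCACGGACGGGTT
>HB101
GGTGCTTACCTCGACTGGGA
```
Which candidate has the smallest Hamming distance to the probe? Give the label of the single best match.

HB101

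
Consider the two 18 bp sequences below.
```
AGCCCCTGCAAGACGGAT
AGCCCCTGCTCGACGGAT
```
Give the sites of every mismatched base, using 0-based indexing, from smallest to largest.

Scanning 0-based: 9: A/T; 10: A/C.

9, 10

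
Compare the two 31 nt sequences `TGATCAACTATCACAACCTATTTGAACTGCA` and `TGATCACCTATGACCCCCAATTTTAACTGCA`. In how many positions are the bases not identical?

6

The sequences differ at positions 7, 12, 15, 16, 19, 24 (1-based) — 6 in total.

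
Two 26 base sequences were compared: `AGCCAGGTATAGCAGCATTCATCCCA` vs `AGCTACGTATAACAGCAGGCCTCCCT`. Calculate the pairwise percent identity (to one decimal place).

Mismatches at positions 4, 6, 12, 18, 19, 21, 26 (1-based): 7 of 26.
Identical positions: 19/26 = 73.08% → 73.1%.

73.1%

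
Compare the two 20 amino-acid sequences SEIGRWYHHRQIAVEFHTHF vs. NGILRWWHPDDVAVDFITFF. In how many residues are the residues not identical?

11

Comparing position by position, 11 residues differ: 1 (S/N), 2 (E/G), 4 (G/L), 7 (Y/W), 9 (H/P), 10 (R/D), 11 (Q/D), 12 (I/V), 15 (E/D), 17 (H/I), 19 (H/F).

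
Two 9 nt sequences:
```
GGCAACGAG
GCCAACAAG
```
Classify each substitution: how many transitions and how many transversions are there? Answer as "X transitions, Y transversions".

Mismatches (1-based):
position 2: G→C (purine→pyrimidine, transversion)
position 7: G→A (purine→purine, transition)

1 transition, 1 transversion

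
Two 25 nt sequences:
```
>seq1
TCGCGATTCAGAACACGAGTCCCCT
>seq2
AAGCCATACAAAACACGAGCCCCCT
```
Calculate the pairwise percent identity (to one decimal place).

6 positions differ (1, 2, 5, 8, 11, 20), so 19 of 25 match: 19/25 = 76%.

76.0%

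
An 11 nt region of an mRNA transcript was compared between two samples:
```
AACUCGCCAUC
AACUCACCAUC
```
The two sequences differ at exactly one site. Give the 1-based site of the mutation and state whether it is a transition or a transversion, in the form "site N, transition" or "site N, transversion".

The sequences differ only at site 6: G→A (purine→purine), a transition.

site 6, transition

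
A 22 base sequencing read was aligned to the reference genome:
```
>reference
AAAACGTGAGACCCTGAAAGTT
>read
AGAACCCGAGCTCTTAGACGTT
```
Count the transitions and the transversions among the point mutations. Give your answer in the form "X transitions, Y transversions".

6 transitions, 3 transversions

Mismatches (1-based):
site 2: A→G (purine→purine, transition)
site 6: G→C (purine→pyrimidine, transversion)
site 7: T→C (pyrimidine→pyrimidine, transition)
site 11: A→C (purine→pyrimidine, transversion)
site 12: C→T (pyrimidine→pyrimidine, transition)
site 14: C→T (pyrimidine→pyrimidine, transition)
site 16: G→A (purine→purine, transition)
site 17: A→G (purine→purine, transition)
site 19: A→C (purine→pyrimidine, transversion)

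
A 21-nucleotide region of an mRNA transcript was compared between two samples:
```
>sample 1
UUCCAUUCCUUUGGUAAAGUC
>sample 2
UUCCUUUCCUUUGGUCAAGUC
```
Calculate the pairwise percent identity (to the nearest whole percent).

90%

Mismatches at positions 5, 16 (1-based): 2 of 21.
Identical positions: 19/21 = 90.48% → 90%.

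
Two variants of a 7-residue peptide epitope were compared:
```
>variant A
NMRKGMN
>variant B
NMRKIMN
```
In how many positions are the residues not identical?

Mismatches (1-based): position 5: G→I.

1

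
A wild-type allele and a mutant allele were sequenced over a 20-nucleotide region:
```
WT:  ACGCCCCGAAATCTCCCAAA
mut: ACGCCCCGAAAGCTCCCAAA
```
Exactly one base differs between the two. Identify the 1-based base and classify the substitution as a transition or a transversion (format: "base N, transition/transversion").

base 12, transversion

Base 12 changes T→G. T is a pyrimidine and G is a purine, so this is a transversion.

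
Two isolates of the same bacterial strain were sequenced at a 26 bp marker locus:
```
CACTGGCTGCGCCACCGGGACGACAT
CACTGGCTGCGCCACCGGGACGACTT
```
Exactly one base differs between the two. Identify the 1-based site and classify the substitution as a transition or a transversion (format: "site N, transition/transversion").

The sequences differ only at site 25: A→T (purine→pyrimidine), a transversion.

site 25, transversion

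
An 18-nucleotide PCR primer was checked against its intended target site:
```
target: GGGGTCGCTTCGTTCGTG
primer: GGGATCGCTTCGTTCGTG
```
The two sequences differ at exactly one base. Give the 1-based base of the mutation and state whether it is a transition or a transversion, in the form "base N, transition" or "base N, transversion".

base 4, transition

The sequences differ only at base 4: G→A (purine→purine), a transition.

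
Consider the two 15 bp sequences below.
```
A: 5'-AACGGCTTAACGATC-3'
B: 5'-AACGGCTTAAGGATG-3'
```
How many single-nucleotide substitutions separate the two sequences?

2

Comparing position by position, 2 sites differ: 11 (C/G), 15 (C/G).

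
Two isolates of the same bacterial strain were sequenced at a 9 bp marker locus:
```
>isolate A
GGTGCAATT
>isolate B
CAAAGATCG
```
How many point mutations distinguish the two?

The sequences differ at sites 1, 2, 3, 4, 5, 7, 8, 9 (1-based) — 8 in total.

8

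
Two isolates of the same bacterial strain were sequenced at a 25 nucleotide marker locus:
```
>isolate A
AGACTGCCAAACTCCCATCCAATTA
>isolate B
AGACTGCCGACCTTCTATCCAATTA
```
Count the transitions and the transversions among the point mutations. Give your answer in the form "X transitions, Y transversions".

Mismatches (1-based):
position 9: A→G (purine→purine, transition)
position 11: A→C (purine→pyrimidine, transversion)
position 14: C→T (pyrimidine→pyrimidine, transition)
position 16: C→T (pyrimidine→pyrimidine, transition)

3 transitions, 1 transversion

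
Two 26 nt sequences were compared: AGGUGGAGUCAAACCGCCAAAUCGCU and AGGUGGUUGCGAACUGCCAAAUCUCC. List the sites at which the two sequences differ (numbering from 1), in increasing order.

7, 8, 9, 11, 15, 24, 26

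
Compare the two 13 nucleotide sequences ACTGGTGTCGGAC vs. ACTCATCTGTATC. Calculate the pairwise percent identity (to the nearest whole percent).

46%

Mismatches at positions 4, 5, 7, 9, 10, 11, 12 (1-based): 7 of 13.
Identical positions: 6/13 = 46.15% → 46%.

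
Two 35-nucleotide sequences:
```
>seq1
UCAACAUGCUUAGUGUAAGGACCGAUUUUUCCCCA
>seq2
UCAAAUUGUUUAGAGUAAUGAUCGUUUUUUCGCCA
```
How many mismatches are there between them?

8

The sequences differ at positions 5, 6, 9, 14, 19, 22, 25, 32 (1-based) — 8 in total.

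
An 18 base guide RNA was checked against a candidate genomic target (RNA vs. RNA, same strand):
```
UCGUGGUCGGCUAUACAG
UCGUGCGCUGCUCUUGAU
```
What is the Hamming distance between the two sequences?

Comparing position by position, 7 bases differ: 6 (G/C), 7 (U/G), 9 (G/U), 13 (A/C), 15 (A/U), 16 (C/G), 18 (G/U).

7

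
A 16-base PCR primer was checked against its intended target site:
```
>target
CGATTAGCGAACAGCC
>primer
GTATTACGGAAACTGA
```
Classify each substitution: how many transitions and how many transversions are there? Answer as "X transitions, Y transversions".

0 transitions, 9 transversions

Transitions (purine↔purine or pyrimidine↔pyrimidine): none.
Transversions (purine↔pyrimidine): 1 C→G, 2 G→T, 7 G→C, 8 C→G, 12 C→A, 13 A→C, 14 G→T, 15 C→G, 16 C→A.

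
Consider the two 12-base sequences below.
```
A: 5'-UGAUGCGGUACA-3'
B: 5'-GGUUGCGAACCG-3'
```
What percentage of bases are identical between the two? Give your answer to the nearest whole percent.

Mismatches at positions 1, 3, 8, 9, 10, 12 (1-based): 6 of 12.
Identical positions: 6/12 = 50% → 50%.

50%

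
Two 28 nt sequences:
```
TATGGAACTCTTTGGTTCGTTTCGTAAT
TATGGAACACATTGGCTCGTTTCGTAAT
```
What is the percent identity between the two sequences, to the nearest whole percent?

3 positions differ (9, 11, 16), so 25 of 28 match: 25/28 = 89.29%.

89%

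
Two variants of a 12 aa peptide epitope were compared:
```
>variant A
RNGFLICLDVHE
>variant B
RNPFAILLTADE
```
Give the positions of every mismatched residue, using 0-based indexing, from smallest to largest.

2, 4, 6, 8, 9, 10

Differences at position 2 (G→P), position 4 (L→A), position 6 (C→L), position 8 (D→T), position 9 (V→A), position 10 (H→D).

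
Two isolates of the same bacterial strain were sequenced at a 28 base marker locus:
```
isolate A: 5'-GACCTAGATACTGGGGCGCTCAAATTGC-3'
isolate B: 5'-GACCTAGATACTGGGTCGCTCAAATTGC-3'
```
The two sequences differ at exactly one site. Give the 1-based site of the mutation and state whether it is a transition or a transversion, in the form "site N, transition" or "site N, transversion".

The sequences differ only at site 16: G→T (purine→pyrimidine), a transversion.

site 16, transversion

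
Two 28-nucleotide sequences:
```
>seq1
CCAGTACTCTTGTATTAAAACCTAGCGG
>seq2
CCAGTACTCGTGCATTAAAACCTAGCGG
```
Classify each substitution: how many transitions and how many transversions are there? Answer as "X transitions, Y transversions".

1 transition, 1 transversion

Transitions (purine↔purine or pyrimidine↔pyrimidine): 13 T→C.
Transversions (purine↔pyrimidine): 10 T→G.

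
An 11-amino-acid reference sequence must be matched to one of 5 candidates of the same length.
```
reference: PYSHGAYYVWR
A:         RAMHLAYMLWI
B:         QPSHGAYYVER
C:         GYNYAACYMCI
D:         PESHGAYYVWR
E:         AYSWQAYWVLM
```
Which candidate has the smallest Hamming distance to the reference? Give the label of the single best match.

D

A differs at 7 residues; B differs at 3 residues; C differs at 8 residues; D differs at 1 residue; E differs at 6 residues. The closest is D.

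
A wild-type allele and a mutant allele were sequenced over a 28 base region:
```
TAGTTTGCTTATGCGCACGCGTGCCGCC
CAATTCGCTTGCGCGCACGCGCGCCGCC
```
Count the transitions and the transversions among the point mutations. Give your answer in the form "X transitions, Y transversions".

6 transitions, 0 transversions

Mismatches (1-based):
base 1: T→C (pyrimidine→pyrimidine, transition)
base 3: G→A (purine→purine, transition)
base 6: T→C (pyrimidine→pyrimidine, transition)
base 11: A→G (purine→purine, transition)
base 12: T→C (pyrimidine→pyrimidine, transition)
base 22: T→C (pyrimidine→pyrimidine, transition)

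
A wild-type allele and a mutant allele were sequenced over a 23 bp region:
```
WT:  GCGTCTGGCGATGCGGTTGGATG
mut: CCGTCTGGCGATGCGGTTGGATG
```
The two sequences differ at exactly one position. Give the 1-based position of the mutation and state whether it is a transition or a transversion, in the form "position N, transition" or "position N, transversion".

position 1, transversion

The sequences differ only at position 1: G→C (purine→pyrimidine), a transversion.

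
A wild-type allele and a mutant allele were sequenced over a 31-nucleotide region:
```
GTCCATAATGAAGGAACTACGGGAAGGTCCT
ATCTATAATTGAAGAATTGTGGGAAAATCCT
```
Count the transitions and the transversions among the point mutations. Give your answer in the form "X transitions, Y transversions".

Transitions (purine↔purine or pyrimidine↔pyrimidine): 1 G→A, 4 C→T, 11 A→G, 13 G→A, 17 C→T, 19 A→G, 20 C→T, 26 G→A, 27 G→A.
Transversions (purine↔pyrimidine): 10 G→T.

9 transitions, 1 transversion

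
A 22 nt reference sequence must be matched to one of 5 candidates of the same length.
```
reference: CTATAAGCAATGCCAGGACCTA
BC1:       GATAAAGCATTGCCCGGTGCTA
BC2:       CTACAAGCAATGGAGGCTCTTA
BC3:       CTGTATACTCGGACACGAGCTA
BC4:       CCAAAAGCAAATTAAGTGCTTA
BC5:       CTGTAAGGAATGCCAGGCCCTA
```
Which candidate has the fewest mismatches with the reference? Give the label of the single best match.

BC1 differs at 8 sites; BC2 differs at 7 sites; BC3 differs at 9 sites; BC4 differs at 9 sites; BC5 differs at 3 sites. The closest is BC5.

BC5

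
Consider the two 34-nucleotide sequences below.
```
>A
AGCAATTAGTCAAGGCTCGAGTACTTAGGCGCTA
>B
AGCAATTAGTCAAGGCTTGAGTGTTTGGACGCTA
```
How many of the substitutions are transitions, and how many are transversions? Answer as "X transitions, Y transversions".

5 transitions, 0 transversions

Mismatches (1-based):
site 18: C→T (pyrimidine→pyrimidine, transition)
site 23: A→G (purine→purine, transition)
site 24: C→T (pyrimidine→pyrimidine, transition)
site 27: A→G (purine→purine, transition)
site 29: G→A (purine→purine, transition)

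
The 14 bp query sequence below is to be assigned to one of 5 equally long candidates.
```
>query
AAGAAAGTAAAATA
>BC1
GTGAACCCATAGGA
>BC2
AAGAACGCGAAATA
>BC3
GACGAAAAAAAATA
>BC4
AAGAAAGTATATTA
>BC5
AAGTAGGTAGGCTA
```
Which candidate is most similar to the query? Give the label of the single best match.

BC4

BC1 differs at 8 sites; BC2 differs at 3 sites; BC3 differs at 5 sites; BC4 differs at 2 sites; BC5 differs at 5 sites. The closest is BC4.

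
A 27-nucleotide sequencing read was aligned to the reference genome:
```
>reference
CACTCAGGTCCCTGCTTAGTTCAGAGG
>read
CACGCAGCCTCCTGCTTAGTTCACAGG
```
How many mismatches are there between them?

Mismatches (1-based): position 4: T→G; position 8: G→C; position 9: T→C; position 10: C→T; position 24: G→C.

5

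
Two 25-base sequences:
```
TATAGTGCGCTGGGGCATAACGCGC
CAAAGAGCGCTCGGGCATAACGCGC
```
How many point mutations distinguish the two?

Comparing position by position, 4 positions differ: 1 (T/C), 3 (T/A), 6 (T/A), 12 (G/C).

4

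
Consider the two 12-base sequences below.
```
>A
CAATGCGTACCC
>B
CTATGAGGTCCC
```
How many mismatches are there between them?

4

Mismatches (1-based): base 2: A→T; base 6: C→A; base 8: T→G; base 9: A→T.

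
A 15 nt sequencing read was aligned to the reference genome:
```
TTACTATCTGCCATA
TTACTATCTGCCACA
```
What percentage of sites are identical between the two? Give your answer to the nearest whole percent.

93%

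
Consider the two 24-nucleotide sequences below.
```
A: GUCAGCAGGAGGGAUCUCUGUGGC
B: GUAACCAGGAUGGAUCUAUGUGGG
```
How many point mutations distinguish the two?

5

The sequences differ at positions 3, 5, 11, 18, 24 (1-based) — 5 in total.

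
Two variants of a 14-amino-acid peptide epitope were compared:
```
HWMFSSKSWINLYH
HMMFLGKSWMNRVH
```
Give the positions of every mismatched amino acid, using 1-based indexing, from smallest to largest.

Differences at position 2 (W→M), position 5 (S→L), position 6 (S→G), position 10 (I→M), position 12 (L→R), position 13 (Y→V).

2, 5, 6, 10, 12, 13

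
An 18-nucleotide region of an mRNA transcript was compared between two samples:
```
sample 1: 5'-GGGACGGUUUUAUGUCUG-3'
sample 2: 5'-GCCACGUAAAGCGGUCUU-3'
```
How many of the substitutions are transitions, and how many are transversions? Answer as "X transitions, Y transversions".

Transitions (purine↔purine or pyrimidine↔pyrimidine): none.
Transversions (purine↔pyrimidine): 2 G→C, 3 G→C, 7 G→U, 8 U→A, 9 U→A, 10 U→A, 11 U→G, 12 A→C, 13 U→G, 18 G→U.

0 transitions, 10 transversions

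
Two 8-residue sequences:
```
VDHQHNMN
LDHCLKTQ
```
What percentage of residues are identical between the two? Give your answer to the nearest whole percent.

25%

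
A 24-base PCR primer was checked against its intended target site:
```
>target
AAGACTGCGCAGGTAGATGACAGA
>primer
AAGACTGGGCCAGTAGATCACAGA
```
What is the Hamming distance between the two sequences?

4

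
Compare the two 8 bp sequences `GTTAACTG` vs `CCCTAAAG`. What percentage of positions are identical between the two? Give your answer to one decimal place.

6 positions differ (1, 2, 3, 4, 6, 7), so 2 of 8 match: 2/8 = 25%.

25.0%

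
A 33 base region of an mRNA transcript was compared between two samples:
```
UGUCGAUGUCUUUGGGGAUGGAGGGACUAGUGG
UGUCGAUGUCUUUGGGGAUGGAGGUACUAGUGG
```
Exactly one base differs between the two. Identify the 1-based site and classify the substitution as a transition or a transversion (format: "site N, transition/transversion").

The sequences differ only at site 25: G→U (purine→pyrimidine), a transversion.

site 25, transversion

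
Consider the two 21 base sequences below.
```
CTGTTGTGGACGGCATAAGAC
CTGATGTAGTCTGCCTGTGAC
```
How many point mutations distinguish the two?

The sequences differ at bases 4, 8, 10, 12, 15, 17, 18 (1-based) — 7 in total.

7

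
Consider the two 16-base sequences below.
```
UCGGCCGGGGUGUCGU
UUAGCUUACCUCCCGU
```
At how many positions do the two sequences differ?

The sequences differ at positions 2, 3, 6, 7, 8, 9, 10, 12, 13 (1-based) — 9 in total.

9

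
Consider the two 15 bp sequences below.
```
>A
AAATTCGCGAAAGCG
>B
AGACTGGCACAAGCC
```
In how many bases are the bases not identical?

6

Comparing position by position, 6 bases differ: 2 (A/G), 4 (T/C), 6 (C/G), 9 (G/A), 10 (A/C), 15 (G/C).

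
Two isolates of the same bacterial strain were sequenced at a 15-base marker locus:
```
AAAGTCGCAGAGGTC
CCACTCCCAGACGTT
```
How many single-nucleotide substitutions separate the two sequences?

The sequences differ at positions 1, 2, 4, 7, 12, 15 (1-based) — 6 in total.

6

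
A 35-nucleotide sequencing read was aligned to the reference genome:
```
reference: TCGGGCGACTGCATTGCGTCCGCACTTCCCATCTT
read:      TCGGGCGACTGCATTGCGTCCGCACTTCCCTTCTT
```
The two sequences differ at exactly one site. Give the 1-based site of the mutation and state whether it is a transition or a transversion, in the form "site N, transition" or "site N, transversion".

site 31, transversion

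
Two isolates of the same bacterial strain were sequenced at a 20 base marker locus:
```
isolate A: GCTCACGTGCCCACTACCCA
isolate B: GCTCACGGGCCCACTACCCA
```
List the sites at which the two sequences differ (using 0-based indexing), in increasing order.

Differences at site 7 (T→G).

7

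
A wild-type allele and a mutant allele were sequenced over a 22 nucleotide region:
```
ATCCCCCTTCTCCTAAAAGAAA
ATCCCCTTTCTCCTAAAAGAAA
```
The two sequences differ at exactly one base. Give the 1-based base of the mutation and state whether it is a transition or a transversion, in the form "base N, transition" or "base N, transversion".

base 7, transition

The sequences differ only at base 7: C→T (pyrimidine→pyrimidine), a transition.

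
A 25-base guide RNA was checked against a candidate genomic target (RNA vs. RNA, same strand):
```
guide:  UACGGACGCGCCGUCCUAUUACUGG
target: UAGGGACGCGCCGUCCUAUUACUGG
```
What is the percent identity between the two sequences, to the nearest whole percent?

96%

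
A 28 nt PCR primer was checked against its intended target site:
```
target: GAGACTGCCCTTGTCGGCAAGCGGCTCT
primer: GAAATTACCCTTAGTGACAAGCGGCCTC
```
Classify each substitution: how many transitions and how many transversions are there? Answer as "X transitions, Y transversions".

Transitions (purine↔purine or pyrimidine↔pyrimidine): 3 G→A, 5 C→T, 7 G→A, 13 G→A, 15 C→T, 17 G→A, 26 T→C, 27 C→T, 28 T→C.
Transversions (purine↔pyrimidine): 14 T→G.

9 transitions, 1 transversion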